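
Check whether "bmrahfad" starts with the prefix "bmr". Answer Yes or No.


Input string: 'bmrahfad'
Prefix to check: 'bmr'
First 3 characters of input: 'bmr'
Match: True
Result: Yes


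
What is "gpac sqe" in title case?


Input string: 'gpac sqe'
Operation: capitalize first letter of each word
Word transformations: 'gpac'->'Gpac', 'sqe'->'Sqe'
Result: Gpac Sqe


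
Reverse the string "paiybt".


Input string: 'paiybt'
Operation: reverse character order
Original order: 'p' -> 'a' -> 'i' -> 'y' -> 'b' -> 't'
Reversed order: 't' -> 'b' -> 'y' -> 'i' -> 'a' -> 'p'
Result: tbyiap


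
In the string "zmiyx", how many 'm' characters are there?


Input string: 'zmiyx'
Target character: 'm'
Scan each position: s[1]='m'
Matches found at indices: 1
Total: 1


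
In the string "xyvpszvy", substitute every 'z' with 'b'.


Input string: 'xyvpszvy'
Operation: replace 'z' with 'b'
Positions of 'z': 5
After replacement: xyvpsbvy


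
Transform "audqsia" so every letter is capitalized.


Input string: 'audqsia'
Operation: convert each letter to uppercase
Mapping: 'a'->'A', 'u'->'U', 'd'->'D', 'q'->'Q', 's'->'S', 'i'->'I', 'a'->'A'
Result: AUDQSIA


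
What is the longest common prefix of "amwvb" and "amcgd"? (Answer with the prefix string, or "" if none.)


String 1: 'amwvb'
String 2: 'amcgd'
Compare position by position:
pos 0: 'a' vs 'a' match
pos 1: 'm' vs 'm' match
pos 2: 'w' vs 'c' differ -> stop
Longest common prefix: "am" (length 2)


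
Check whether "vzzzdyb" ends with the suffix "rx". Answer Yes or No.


Input string: 'vzzzdyb'
Suffix to check: 'rx'
Last 2 characters of input: 'yb'
Match: False
Result: No


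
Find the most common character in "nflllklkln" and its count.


Input: 'nflllklkln'
Operation: tally each character
Counts: 'f':1, 'k':2, 'l':5, 'n':2
Maximum: 'l' appears 5 times


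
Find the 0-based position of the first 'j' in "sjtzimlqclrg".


Input string: 'sjtzimlqclrg'
Target: 'j'
Scanning left to right: s[0]='s', s[1]='j'
First match at index: 1


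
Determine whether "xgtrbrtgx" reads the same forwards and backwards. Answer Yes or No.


Input string: 'xgtrbrtgx'
Reversed: 'xgtrbrtgx'
Compare pairs: s[0]='x' vs s[8]='x' (match), s[1]='g' vs s[7]='g' (match), s[2]='t' vs s[6]='t' (match), s[3]='r' vs s[5]='r' (match)
Palindrome: Yes


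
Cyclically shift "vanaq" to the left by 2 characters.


Input: 'vanaq', shift = 2
Operation: split at index 2 and swap parts
Front part s[0:2] = 'va'
Back part s[2:] = 'naq'
Rotated = back + front = 'naq' + 'va'
Result: naqva


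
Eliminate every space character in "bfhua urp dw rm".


Input string: 'bfhua urp dw rm'
Operation: remove all spaces
Words: 'bfhua', 'urp', 'dw', 'rm'
Join without spaces: bfhuaurpdwrm


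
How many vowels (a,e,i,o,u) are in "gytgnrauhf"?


Input string: 'gytgnrauhf'
Operation: count vowels (a, e, i, o, u)
Scan: s[0]='g', s[1]='y', s[2]='t', s[3]='g', s[4]='n', s[5]='r', s[6]='a' (vowel), s[7]='u' (vowel), s[8]='h', s[9]='f'
Vowels found: 2
Result: 2


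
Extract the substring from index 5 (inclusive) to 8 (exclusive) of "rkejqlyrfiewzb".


Input string: 'rkejqlyrfiewzb'
Operation: slice [5:8]
Extract characters: s[5]='l', s[6]='y', s[7]='r'
Result: lyr


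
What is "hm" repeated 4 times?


Input string: 'hm'
Operation: repeat 4 times
Concatenation: 'hm' + 'hm' + 'hm' + 'hm'
Result: hmhmhmhm


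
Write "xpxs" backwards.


Input string: 'xpxs'
Operation: reverse character order
Original order: 'x' -> 'p' -> 'x' -> 's'
Reversed order: 's' -> 'x' -> 'p' -> 'x'
Result: sxpx


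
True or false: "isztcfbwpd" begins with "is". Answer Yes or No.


Input string: 'isztcfbwpd'
Prefix to check: 'is'
First 2 characters of input: 'is'
Match: True
Result: Yes


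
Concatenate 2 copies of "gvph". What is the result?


Input string: 'gvph'
Operation: repeat 2 times
Concatenation: 'gvph' + 'gvph'
Result: gvphgvph


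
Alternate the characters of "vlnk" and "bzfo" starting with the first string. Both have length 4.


String 1: 'vlnk'
String 2: 'bzfo'
Operation: alternate characters
Pairs: 'v'+'b', 'l'+'z', 'n'+'f', 'k'+'o'
Result: vblznfko


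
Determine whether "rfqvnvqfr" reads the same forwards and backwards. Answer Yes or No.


Input string: 'rfqvnvqfr'
Reversed: 'rfqvnvqfr'
Compare pairs: s[0]='r' vs s[8]='r' (match), s[1]='f' vs s[7]='f' (match), s[2]='q' vs s[6]='q' (match), s[3]='v' vs s[5]='v' (match)
Palindrome: Yes


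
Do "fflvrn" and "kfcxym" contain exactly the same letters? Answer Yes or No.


String 1: 'fflvrn' -> sorted: 'fflnrv'
String 2: 'kfcxym' -> sorted: 'cfkmxy'
Compare sorted forms: 'fflnrv' != 'cfkmxy'
Anagram: No


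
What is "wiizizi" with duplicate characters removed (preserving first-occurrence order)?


Input: 'wiizizi'
Operation: keep first occurrence of each character
Scan: s[0]='w' new -> keep; s[1]='i' new -> keep; s[2]='i' seen -> skip; s[3]='z' new -> keep; s[4]='i' seen -> skip; s[5]='z' seen -> skip; s[6]='i' seen -> skip
Result: wiz


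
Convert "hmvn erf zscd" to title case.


Input string: 'hmvn erf zscd'
Operation: capitalize first letter of each word
Word transformations: 'hmvn'->'Hmvn', 'erf'->'Erf', 'zscd'->'Zscd'
Result: Hmvn Erf Zscd


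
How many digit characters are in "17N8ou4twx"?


Input string: '17N8ou4twx'
Operation: count digit characters (0-9)
Scan: '1'(digit), '7'(digit), 'N', '8'(digit), 'o', 'u', '4'(digit), 't', 'w', 'x'
Digits found: 4
Result: 4


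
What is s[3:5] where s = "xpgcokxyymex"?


Input string: 'xpgcokxyymex'
Operation: slice [3:5]
Extract characters: s[3]='c', s[4]='o'
Result: co


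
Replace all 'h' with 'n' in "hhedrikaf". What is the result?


Input string: 'hhedrikaf'
Operation: replace 'h' with 'n'
Positions of 'h': 0, 1
After replacement: nnedrikaf


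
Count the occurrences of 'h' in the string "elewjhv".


Input string: 'elewjhv'
Target character: 'h'
Scan each position: s[5]='h'
Matches found at indices: 5
Total: 1


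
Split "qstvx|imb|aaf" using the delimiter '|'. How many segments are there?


Input string: 'qstvx|imb|aaf'
Delimiter: '|'
Split result: 'qstvx', 'imb', 'aaf'
Number of parts: 3


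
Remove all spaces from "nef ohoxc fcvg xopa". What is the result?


Input string: 'nef ohoxc fcvg xopa'
Operation: remove all spaces
Words: 'nef', 'ohoxc', 'fcvg', 'xopa'
Join without spaces: nefohoxcfcvgxopa


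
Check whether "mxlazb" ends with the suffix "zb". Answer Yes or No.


Input string: 'mxlazb'
Suffix to check: 'zb'
Last 2 characters of input: 'zb'
Match: True
Result: Yes


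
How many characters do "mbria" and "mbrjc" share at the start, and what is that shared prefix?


String 1: 'mbria'
String 2: 'mbrjc'
Compare position by position:
pos 0: 'm' vs 'm' match
pos 1: 'b' vs 'b' match
pos 2: 'r' vs 'r' match
pos 3: 'i' vs 'j' differ -> stop
Longest common prefix: "mbr" (length 3)


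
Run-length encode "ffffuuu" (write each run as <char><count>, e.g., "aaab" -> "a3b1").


Input: 'ffffuuu'
Operation: identify consecutive runs
Runs: 'ffff' -> f4, 'uuu' -> u3
Encoded: f4u3


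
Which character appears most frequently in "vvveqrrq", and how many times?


Input: 'vvveqrrq'
Operation: tally each character
Counts: 'e':1, 'q':2, 'r':2, 'v':3
Maximum: 'v' appears 3 times


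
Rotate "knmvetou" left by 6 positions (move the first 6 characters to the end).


Input: 'knmvetou', shift = 6
Operation: split at index 6 and swap parts
Front part s[0:6] = 'knmvet'
Back part s[6:] = 'ou'
Rotated = back + front = 'ou' + 'knmvet'
Result: ouknmvet


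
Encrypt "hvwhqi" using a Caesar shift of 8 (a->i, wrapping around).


Input: 'hvwhqi', shift = 8
Operation: for each letter, (position + 8) mod 26
Mapping: 'h'(7+8=15)->'p', 'v'(21+8=29, 29 mod 26=3)->'d', 'w'(22+8=30, 30 mod 26=4)->'e', 'h'(7+8=15)->'p', 'q'(16+8=24)->'y', 'i'(8+8=16)->'q'
Result: pdepyq


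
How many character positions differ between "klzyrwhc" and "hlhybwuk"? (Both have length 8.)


String 1: 'klzyrwhc'
String 2: 'hlhybwuk'
Compare each position: pos 0: 'k'!='h', pos 1: 'l'=='l', pos 2: 'z'!='h', pos 3: 'y'=='y', pos 4: 'r'!='b', pos 5: 'w'=='w', pos 6: 'h'!='u', pos 7: 'c'!='k'
Differing positions: 5
Hamming distance: 5


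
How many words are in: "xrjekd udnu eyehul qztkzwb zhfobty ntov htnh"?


Input string: 'xrjekd udnu eyehul qztkzwb zhfobty ntov htnh'
Operation: split by spaces
Words found: 'xrjekd', 'udnu', 'eyehul', 'qztkzwb', 'zhfobty', 'ntov', 'htnh'
Word count: 7


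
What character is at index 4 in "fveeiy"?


Input string: 'fveeiy'
Operation: get character at index 4
Index mapping: s[0]='f', s[1]='v', s[2]='e', s[3]='e', s[4]='i'
Result: 'i'


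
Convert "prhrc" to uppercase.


Input string: 'prhrc'
Operation: convert each letter to uppercase
Mapping: 'p'->'P', 'r'->'R', 'h'->'H', 'r'->'R', 'c'->'C'
Result: PRHRC


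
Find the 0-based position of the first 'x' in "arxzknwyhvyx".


Input string: 'arxzknwyhvyx'
Target: 'x'
Scanning left to right: s[0]='a', s[1]='r', s[2]='x'
First match at index: 2


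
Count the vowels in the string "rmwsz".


Input string: 'rmwsz'
Operation: count vowels (a, e, i, o, u)
Scan: s[0]='r', s[1]='m', s[2]='w', s[3]='s', s[4]='z'
Vowels found: 0
Result: 0


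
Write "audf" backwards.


Input string: 'audf'
Operation: reverse character order
Original order: 'a' -> 'u' -> 'd' -> 'f'
Reversed order: 'f' -> 'd' -> 'u' -> 'a'
Result: fdua


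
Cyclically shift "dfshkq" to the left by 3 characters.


Input: 'dfshkq', shift = 3
Operation: split at index 3 and swap parts
Front part s[0:3] = 'dfs'
Back part s[3:] = 'hkq'
Rotated = back + front = 'hkq' + 'dfs'
Result: hkqdfs


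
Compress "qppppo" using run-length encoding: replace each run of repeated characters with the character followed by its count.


Input: 'qppppo'
Operation: identify consecutive runs
Runs: 'q' -> q1, 'pppp' -> p4, 'o' -> o1
Encoded: q1p4o1


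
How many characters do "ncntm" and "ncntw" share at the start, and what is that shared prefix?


String 1: 'ncntm'
String 2: 'ncntw'
Compare position by position:
pos 0: 'n' vs 'n' match
pos 1: 'c' vs 'c' match
pos 2: 'n' vs 'n' match
pos 3: 't' vs 't' match
pos 4: 'm' vs 'w' differ -> stop
Longest common prefix: "ncnt" (length 4)


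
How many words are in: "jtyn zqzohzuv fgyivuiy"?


Input string: 'jtyn zqzohzuv fgyivuiy'
Operation: split by spaces
Words found: 'jtyn', 'zqzohzuv', 'fgyivuiy'
Word count: 3


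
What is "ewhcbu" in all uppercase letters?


Input string: 'ewhcbu'
Operation: convert each letter to uppercase
Mapping: 'e'->'E', 'w'->'W', 'h'->'H', 'c'->'C', 'b'->'B', 'u'->'U'
Result: EWHCBU


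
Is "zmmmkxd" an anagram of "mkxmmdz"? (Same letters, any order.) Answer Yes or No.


String 1: 'mkxmmdz' -> sorted: 'dkmmmxz'
String 2: 'zmmmkxd' -> sorted: 'dkmmmxz'
Compare sorted forms: 'dkmmmxz' == 'dkmmmxz'
Anagram: Yes


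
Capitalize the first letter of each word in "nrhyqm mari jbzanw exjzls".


Input string: 'nrhyqm mari jbzanw exjzls'
Operation: capitalize first letter of each word
Word transformations: 'nrhyqm'->'Nrhyqm', 'mari'->'Mari', 'jbzanw'->'Jbzanw', 'exjzls'->'Exjzls'
Result: Nrhyqm Mari Jbzanw Exjzls


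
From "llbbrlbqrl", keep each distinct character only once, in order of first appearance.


Input: 'llbbrlbqrl'
Operation: keep first occurrence of each character
Scan: s[0]='l' new -> keep; s[1]='l' seen -> skip; s[2]='b' new -> keep; s[3]='b' seen -> skip; s[4]='r' new -> keep; s[5]='l' seen -> skip; s[6]='b' seen -> skip; s[7]='q' new -> keep; s[8]='r' seen -> skip; s[9]='l' seen -> skip
Result: lbrq


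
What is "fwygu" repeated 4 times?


Input string: 'fwygu'
Operation: repeat 4 times
Concatenation: 'fwygu' + 'fwygu' + 'fwygu' + 'fwygu'
Result: fwygufwygufwygufwygu


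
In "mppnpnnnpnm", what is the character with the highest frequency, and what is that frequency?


Input: 'mppnpnnnpnm'
Operation: tally each character
Counts: 'm':2, 'n':5, 'p':4
Maximum: 'n' appears 5 times


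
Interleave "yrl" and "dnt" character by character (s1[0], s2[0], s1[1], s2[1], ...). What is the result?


String 1: 'yrl'
String 2: 'dnt'
Operation: alternate characters
Pairs: 'y'+'d', 'r'+'n', 'l'+'t'
Result: ydrnlt


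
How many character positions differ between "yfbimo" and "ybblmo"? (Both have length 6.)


String 1: 'yfbimo'
String 2: 'ybblmo'
Compare each position: pos 0: 'y'=='y', pos 1: 'f'!='b', pos 2: 'b'=='b', pos 3: 'i'!='l', pos 4: 'm'=='m', pos 5: 'o'=='o'
Differing positions: 2
Hamming distance: 2


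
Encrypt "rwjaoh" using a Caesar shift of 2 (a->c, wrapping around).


Input: 'rwjaoh', shift = 2
Operation: for each letter, (position + 2) mod 26
Mapping: 'r'(17+2=19)->'t', 'w'(22+2=24)->'y', 'j'(9+2=11)->'l', 'a'(0+2=2)->'c', 'o'(14+2=16)->'q', 'h'(7+2=9)->'j'
Result: tylcqj


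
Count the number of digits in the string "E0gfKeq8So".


Input string: 'E0gfKeq8So'
Operation: count digit characters (0-9)
Scan: 'E', '0'(digit), 'g', 'f', 'K', 'e', 'q', '8'(digit), 'S', 'o'
Digits found: 2
Result: 2


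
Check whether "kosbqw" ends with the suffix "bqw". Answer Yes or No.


Input string: 'kosbqw'
Suffix to check: 'bqw'
Last 3 characters of input: 'bqw'
Match: True
Result: Yes


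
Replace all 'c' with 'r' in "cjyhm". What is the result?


Input string: 'cjyhm'
Operation: replace 'c' with 'r'
Positions of 'c': 0
After replacement: rjyhm


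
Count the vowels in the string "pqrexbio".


Input string: 'pqrexbio'
Operation: count vowels (a, e, i, o, u)
Scan: s[0]='p', s[1]='q', s[2]='r', s[3]='e' (vowel), s[4]='x', s[5]='b', s[6]='i' (vowel), s[7]='o' (vowel)
Vowels found: 3
Result: 3


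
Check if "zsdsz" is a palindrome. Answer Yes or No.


Input string: 'zsdsz'
Reversed: 'zsdsz'
Compare pairs: s[0]='z' vs s[4]='z' (match), s[1]='s' vs s[3]='s' (match)
Palindrome: Yes


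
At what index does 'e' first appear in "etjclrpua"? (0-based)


Input string: 'etjclrpua'
Target: 'e'
Scanning left to right: s[0]='e'
First match at index: 0


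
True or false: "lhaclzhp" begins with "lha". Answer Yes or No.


Input string: 'lhaclzhp'
Prefix to check: 'lha'
First 3 characters of input: 'lha'
Match: True
Result: Yes


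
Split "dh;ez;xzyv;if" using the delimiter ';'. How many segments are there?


Input string: 'dh;ez;xzyv;if'
Delimiter: ';'
Split result: 'dh', 'ez', 'xzyv', 'if'
Number of parts: 4


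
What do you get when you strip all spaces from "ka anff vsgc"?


Input string: 'ka anff vsgc'
Operation: remove all spaces
Words: 'ka', 'anff', 'vsgc'
Join without spaces: kaanffvsgc


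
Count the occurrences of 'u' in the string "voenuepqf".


Input string: 'voenuepqf'
Target character: 'u'
Scan each position: s[4]='u'
Matches found at indices: 4
Total: 1


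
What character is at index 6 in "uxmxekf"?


Input string: 'uxmxekf'
Operation: get character at index 6
Index mapping: s[0]='u', s[1]='x', s[2]='m', s[3]='x', s[4]='e', s[5]='k', s[6]='f'
Result: 'f'


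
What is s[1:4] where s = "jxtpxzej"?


Input string: 'jxtpxzej'
Operation: slice [1:4]
Extract characters: s[1]='x', s[2]='t', s[3]='p'
Result: xtp


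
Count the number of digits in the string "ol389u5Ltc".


Input string: 'ol389u5Ltc'
Operation: count digit characters (0-9)
Scan: 'o', 'l', '3'(digit), '8'(digit), '9'(digit), 'u', '5'(digit), 'L', 't', 'c'
Digits found: 4
Result: 4


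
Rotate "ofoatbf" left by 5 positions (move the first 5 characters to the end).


Input: 'ofoatbf', shift = 5
Operation: split at index 5 and swap parts
Front part s[0:5] = 'ofoat'
Back part s[5:] = 'bf'
Rotated = back + front = 'bf' + 'ofoat'
Result: bfofoat


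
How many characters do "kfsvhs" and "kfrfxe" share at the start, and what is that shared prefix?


String 1: 'kfsvhs'
String 2: 'kfrfxe'
Compare position by position:
pos 0: 'k' vs 'k' match
pos 1: 'f' vs 'f' match
pos 2: 's' vs 'r' differ -> stop
Longest common prefix: "kf" (length 2)


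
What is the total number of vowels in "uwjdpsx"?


Input string: 'uwjdpsx'
Operation: count vowels (a, e, i, o, u)
Scan: s[0]='u' (vowel), s[1]='w', s[2]='j', s[3]='d', s[4]='p', s[5]='s', s[6]='x'
Vowels found: 1
Result: 1


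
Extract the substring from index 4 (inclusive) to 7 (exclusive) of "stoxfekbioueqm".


Input string: 'stoxfekbioueqm'
Operation: slice [4:7]
Extract characters: s[4]='f', s[5]='e', s[6]='k'
Result: fek


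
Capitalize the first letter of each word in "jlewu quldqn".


Input string: 'jlewu quldqn'
Operation: capitalize first letter of each word
Word transformations: 'jlewu'->'Jlewu', 'quldqn'->'Quldqn'
Result: Jlewu Quldqn


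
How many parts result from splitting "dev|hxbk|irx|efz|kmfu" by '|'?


Input string: 'dev|hxbk|irx|efz|kmfu'
Delimiter: '|'
Split result: 'dev', 'hxbk', 'irx', 'efz', 'kmfu'
Number of parts: 5


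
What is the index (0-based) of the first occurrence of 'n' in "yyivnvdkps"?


Input string: 'yyivnvdkps'
Target: 'n'
Scanning left to right: s[0]='y', s[1]='y', s[2]='i', s[3]='v', s[4]='n'
First match at index: 4


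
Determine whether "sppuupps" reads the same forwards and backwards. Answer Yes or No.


Input string: 'sppuupps'
Reversed: 'sppuupps'
Compare pairs: s[0]='s' vs s[7]='s' (match), s[1]='p' vs s[6]='p' (match), s[2]='p' vs s[5]='p' (match), s[3]='u' vs s[4]='u' (match)
Palindrome: Yes


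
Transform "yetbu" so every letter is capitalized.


Input string: 'yetbu'
Operation: convert each letter to uppercase
Mapping: 'y'->'Y', 'e'->'E', 't'->'T', 'b'->'B', 'u'->'U'
Result: YETBU


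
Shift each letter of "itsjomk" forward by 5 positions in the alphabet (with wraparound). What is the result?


Input: 'itsjomk', shift = 5
Operation: for each letter, (position + 5) mod 26
Mapping: 'i'(8+5=13)->'n', 't'(19+5=24)->'y', 's'(18+5=23)->'x', 'j'(9+5=14)->'o', 'o'(14+5=19)->'t', 'm'(12+5=17)->'r', 'k'(10+5=15)->'p'
Result: nyxotrp


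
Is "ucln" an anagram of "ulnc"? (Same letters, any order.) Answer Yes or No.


String 1: 'ulnc' -> sorted: 'clnu'
String 2: 'ucln' -> sorted: 'clnu'
Compare sorted forms: 'clnu' == 'clnu'
Anagram: Yes


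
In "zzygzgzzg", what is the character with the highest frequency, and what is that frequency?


Input: 'zzygzgzzg'
Operation: tally each character
Counts: 'g':3, 'y':1, 'z':5
Maximum: 'z' appears 5 times


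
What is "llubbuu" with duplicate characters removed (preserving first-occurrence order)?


Input: 'llubbuu'
Operation: keep first occurrence of each character
Scan: s[0]='l' new -> keep; s[1]='l' seen -> skip; s[2]='u' new -> keep; s[3]='b' new -> keep; s[4]='b' seen -> skip; s[5]='u' seen -> skip; s[6]='u' seen -> skip
Result: lub


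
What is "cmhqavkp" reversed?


Input string: 'cmhqavkp'
Operation: reverse character order
Original order: 'c' -> 'm' -> 'h' -> 'q' -> 'a' -> 'v' -> 'k' -> 'p'
Reversed order: 'p' -> 'k' -> 'v' -> 'a' -> 'q' -> 'h' -> 'm' -> 'c'
Result: pkvaqhmc


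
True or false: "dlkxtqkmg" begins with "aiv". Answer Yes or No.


Input string: 'dlkxtqkmg'
Prefix to check: 'aiv'
First 3 characters of input: 'dlk'
Match: False
Result: No


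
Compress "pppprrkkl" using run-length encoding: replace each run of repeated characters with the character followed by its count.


Input: 'pppprrkkl'
Operation: identify consecutive runs
Runs: 'pppp' -> p4, 'rr' -> r2, 'kk' -> k2, 'l' -> l1
Encoded: p4r2k2l1


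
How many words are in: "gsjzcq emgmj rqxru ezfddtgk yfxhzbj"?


Input string: 'gsjzcq emgmj rqxru ezfddtgk yfxhzbj'
Operation: split by spaces
Words found: 'gsjzcq', 'emgmj', 'rqxru', 'ezfddtgk', 'yfxhzbj'
Word count: 5


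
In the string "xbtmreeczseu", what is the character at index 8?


Input string: 'xbtmreeczseu'
Operation: get character at index 8
Index mapping: s[0]='x', s[1]='b', s[2]='t', s[3]='m', s[4]='r', s[5]='e', s[6]='e', s[7]='c', s[8]='z'
Result: 'z'


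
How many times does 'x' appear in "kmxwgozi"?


Input string: 'kmxwgozi'
Target character: 'x'
Scan each position: s[2]='x'
Matches found at indices: 2
Total: 1


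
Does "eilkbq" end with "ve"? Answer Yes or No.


Input string: 'eilkbq'
Suffix to check: 've'
Last 2 characters of input: 'bq'
Match: False
Result: No


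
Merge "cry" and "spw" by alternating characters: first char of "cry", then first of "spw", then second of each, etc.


String 1: 'cry'
String 2: 'spw'
Operation: alternate characters
Pairs: 'c'+'s', 'r'+'p', 'y'+'w'
Result: csrpyw


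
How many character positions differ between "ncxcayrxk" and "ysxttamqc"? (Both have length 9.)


String 1: 'ncxcayrxk'
String 2: 'ysxttamqc'
Compare each position: pos 0: 'n'!='y', pos 1: 'c'!='s', pos 2: 'x'=='x', pos 3: 'c'!='t', pos 4: 'a'!='t', pos 5: 'y'!='a', pos 6: 'r'!='m', pos 7: 'x'!='q', pos 8: 'k'!='c'
Differing positions: 8
Hamming distance: 8


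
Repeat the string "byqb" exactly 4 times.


Input string: 'byqb'
Operation: repeat 4 times
Concatenation: 'byqb' + 'byqb' + 'byqb' + 'byqb'
Result: byqbbyqbbyqbbyqb


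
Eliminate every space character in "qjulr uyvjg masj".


Input string: 'qjulr uyvjg masj'
Operation: remove all spaces
Words: 'qjulr', 'uyvjg', 'masj'
Join without spaces: qjulruyvjgmasj


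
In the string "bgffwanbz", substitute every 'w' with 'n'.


Input string: 'bgffwanbz'
Operation: replace 'w' with 'n'
Positions of 'w': 4
After replacement: bgffnanbz


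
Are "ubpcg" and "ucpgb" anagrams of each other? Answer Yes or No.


String 1: 'ubpcg' -> sorted: 'bcgpu'
String 2: 'ucpgb' -> sorted: 'bcgpu'
Compare sorted forms: 'bcgpu' == 'bcgpu'
Anagram: Yes


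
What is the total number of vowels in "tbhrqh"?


Input string: 'tbhrqh'
Operation: count vowels (a, e, i, o, u)
Scan: s[0]='t', s[1]='b', s[2]='h', s[3]='r', s[4]='q', s[5]='h'
Vowels found: 0
Result: 0


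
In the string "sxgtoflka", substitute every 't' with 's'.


Input string: 'sxgtoflka'
Operation: replace 't' with 's'
Positions of 't': 3
After replacement: sxgsoflka


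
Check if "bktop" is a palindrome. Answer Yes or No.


Input string: 'bktop'
Reversed: 'potkb'
Compare pairs: s[0]='b' vs s[4]='p' (mismatch), s[1]='k' vs s[3]='o' (mismatch)
Palindrome: No


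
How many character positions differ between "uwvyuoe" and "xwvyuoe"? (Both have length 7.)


String 1: 'uwvyuoe'
String 2: 'xwvyuoe'
Compare each position: pos 0: 'u'!='x', pos 1: 'w'=='w', pos 2: 'v'=='v', pos 3: 'y'=='y', pos 4: 'u'=='u', pos 5: 'o'=='o', pos 6: 'e'=='e'
Differing positions: 1
Hamming distance: 1


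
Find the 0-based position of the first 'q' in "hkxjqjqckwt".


Input string: 'hkxjqjqckwt'
Target: 'q'
Scanning left to right: s[0]='h', s[1]='k', s[2]='x', s[3]='j', s[4]='q'
First match at index: 4


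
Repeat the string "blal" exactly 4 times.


Input string: 'blal'
Operation: repeat 4 times
Concatenation: 'blal' + 'blal' + 'blal' + 'blal'
Result: blalblalblalblal


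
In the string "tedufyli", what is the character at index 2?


Input string: 'tedufyli'
Operation: get character at index 2
Index mapping: s[0]='t', s[1]='e', s[2]='d'
Result: 'd'


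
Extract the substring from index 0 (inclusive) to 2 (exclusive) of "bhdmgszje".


Input string: 'bhdmgszje'
Operation: slice [0:2]
Extract characters: s[0]='b', s[1]='h'
Result: bh


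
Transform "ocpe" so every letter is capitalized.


Input string: 'ocpe'
Operation: convert each letter to uppercase
Mapping: 'o'->'O', 'c'->'C', 'p'->'P', 'e'->'E'
Result: OCPE


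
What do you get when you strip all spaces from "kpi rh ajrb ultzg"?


Input string: 'kpi rh ajrb ultzg'
Operation: remove all spaces
Words: 'kpi', 'rh', 'ajrb', 'ultzg'
Join without spaces: kpirhajrbultzg


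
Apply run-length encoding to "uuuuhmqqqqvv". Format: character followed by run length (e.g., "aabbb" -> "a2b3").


Input: 'uuuuhmqqqqvv'
Operation: identify consecutive runs
Runs: 'uuuu' -> u4, 'h' -> h1, 'm' -> m1, 'qqqq' -> q4, 'vv' -> v2
Encoded: u4h1m1q4v2


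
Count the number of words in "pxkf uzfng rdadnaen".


Input string: 'pxkf uzfng rdadnaen'
Operation: split by spaces
Words found: 'pxkf', 'uzfng', 'rdadnaen'
Word count: 3


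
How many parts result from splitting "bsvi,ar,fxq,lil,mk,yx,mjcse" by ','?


Input string: 'bsvi,ar,fxq,lil,mk,yx,mjcse'
Delimiter: ','
Split result: 'bsvi', 'ar', 'fxq', 'lil', 'mk', 'yx', 'mjcse'
Number of parts: 7


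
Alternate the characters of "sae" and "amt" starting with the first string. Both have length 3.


String 1: 'sae'
String 2: 'amt'
Operation: alternate characters
Pairs: 's'+'a', 'a'+'m', 'e'+'t'
Result: saamet


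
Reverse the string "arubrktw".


Input string: 'arubrktw'
Operation: reverse character order
Original order: 'a' -> 'r' -> 'u' -> 'b' -> 'r' -> 'k' -> 't' -> 'w'
Reversed order: 'w' -> 't' -> 'k' -> 'r' -> 'b' -> 'u' -> 'r' -> 'a'
Result: wtkrbura


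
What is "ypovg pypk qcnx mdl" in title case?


Input string: 'ypovg pypk qcnx mdl'
Operation: capitalize first letter of each word
Word transformations: 'ypovg'->'Ypovg', 'pypk'->'Pypk', 'qcnx'->'Qcnx', 'mdl'->'Mdl'
Result: Ypovg Pypk Qcnx Mdl


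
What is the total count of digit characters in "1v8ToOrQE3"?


Input string: '1v8ToOrQE3'
Operation: count digit characters (0-9)
Scan: '1'(digit), 'v', '8'(digit), 'T', 'o', 'O', 'r', 'Q', 'E', '3'(digit)
Digits found: 3
Result: 3


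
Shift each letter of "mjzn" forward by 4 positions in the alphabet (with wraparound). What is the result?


Input: 'mjzn', shift = 4
Operation: for each letter, (position + 4) mod 26
Mapping: 'm'(12+4=16)->'q', 'j'(9+4=13)->'n', 'z'(25+4=29, 29 mod 26=3)->'d', 'n'(13+4=17)->'r'
Result: qndr


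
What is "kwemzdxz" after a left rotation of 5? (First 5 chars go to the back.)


Input: 'kwemzdxz', shift = 5
Operation: split at index 5 and swap parts
Front part s[0:5] = 'kwemz'
Back part s[5:] = 'dxz'
Rotated = back + front = 'dxz' + 'kwemz'
Result: dxzkwemz


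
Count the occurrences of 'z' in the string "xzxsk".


Input string: 'xzxsk'
Target character: 'z'
Scan each position: s[1]='z'
Matches found at indices: 1
Total: 1


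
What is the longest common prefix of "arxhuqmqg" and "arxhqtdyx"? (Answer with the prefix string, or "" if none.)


String 1: 'arxhuqmqg'
String 2: 'arxhqtdyx'
Compare position by position:
pos 0: 'a' vs 'a' match
pos 1: 'r' vs 'r' match
pos 2: 'x' vs 'x' match
pos 3: 'h' vs 'h' match
pos 4: 'u' vs 'q' differ -> stop
Longest common prefix: "arxh" (length 4)


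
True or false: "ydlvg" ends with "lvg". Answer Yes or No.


Input string: 'ydlvg'
Suffix to check: 'lvg'
Last 3 characters of input: 'lvg'
Match: True
Result: Yes


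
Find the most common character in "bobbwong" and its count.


Input: 'bobbwong'
Operation: tally each character
Counts: 'b':3, 'g':1, 'n':1, 'o':2, 'w':1
Maximum: 'b' appears 3 times


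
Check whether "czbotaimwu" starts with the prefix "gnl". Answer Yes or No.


Input string: 'czbotaimwu'
Prefix to check: 'gnl'
First 3 characters of input: 'czb'
Match: False
Result: No


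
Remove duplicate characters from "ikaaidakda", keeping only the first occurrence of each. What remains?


Input: 'ikaaidakda'
Operation: keep first occurrence of each character
Scan: s[0]='i' new -> keep; s[1]='k' new -> keep; s[2]='a' new -> keep; s[3]='a' seen -> skip; s[4]='i' seen -> skip; s[5]='d' new -> keep; s[6]='a' seen -> skip; s[7]='k' seen -> skip; s[8]='d' seen -> skip; s[9]='a' seen -> skip
Result: ikad


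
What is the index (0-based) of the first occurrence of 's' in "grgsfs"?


Input string: 'grgsfs'
Target: 's'
Scanning left to right: s[0]='g', s[1]='r', s[2]='g', s[3]='s'
First match at index: 3


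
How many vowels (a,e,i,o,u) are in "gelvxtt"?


Input string: 'gelvxtt'
Operation: count vowels (a, e, i, o, u)
Scan: s[0]='g', s[1]='e' (vowel), s[2]='l', s[3]='v', s[4]='x', s[5]='t', s[6]='t'
Vowels found: 1
Result: 1


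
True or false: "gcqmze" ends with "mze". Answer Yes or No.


Input string: 'gcqmze'
Suffix to check: 'mze'
Last 3 characters of input: 'mze'
Match: True
Result: Yes


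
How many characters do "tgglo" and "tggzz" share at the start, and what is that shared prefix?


String 1: 'tgglo'
String 2: 'tggzz'
Compare position by position:
pos 0: 't' vs 't' match
pos 1: 'g' vs 'g' match
pos 2: 'g' vs 'g' match
pos 3: 'l' vs 'z' differ -> stop
Longest common prefix: "tgg" (length 3)


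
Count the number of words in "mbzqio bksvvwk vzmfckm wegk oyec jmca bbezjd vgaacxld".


Input string: 'mbzqio bksvvwk vzmfckm wegk oyec jmca bbezjd vgaacxld'
Operation: split by spaces
Words found: 'mbzqio', 'bksvvwk', 'vzmfckm', 'wegk', 'oyec', 'jmca', 'bbezjd', 'vgaacxld'
Word count: 8


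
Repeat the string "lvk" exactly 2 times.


Input string: 'lvk'
Operation: repeat 2 times
Concatenation: 'lvk' + 'lvk'
Result: lvklvk


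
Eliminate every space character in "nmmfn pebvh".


Input string: 'nmmfn pebvh'
Operation: remove all spaces
Words: 'nmmfn', 'pebvh'
Join without spaces: nmmfnpebvh


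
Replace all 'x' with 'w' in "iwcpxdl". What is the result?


Input string: 'iwcpxdl'
Operation: replace 'x' with 'w'
Positions of 'x': 4
After replacement: iwcpwdl


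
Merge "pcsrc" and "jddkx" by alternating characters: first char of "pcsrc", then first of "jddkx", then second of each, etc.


String 1: 'pcsrc'
String 2: 'jddkx'
Operation: alternate characters
Pairs: 'p'+'j', 'c'+'d', 's'+'d', 'r'+'k', 'c'+'x'
Result: pjcdsdrkcx


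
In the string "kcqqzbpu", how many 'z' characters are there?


Input string: 'kcqqzbpu'
Target character: 'z'
Scan each position: s[4]='z'
Matches found at indices: 4
Total: 1


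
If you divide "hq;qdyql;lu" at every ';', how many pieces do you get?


Input string: 'hq;qdyql;lu'
Delimiter: ';'
Split result: 'hq', 'qdyql', 'lu'
Number of parts: 3


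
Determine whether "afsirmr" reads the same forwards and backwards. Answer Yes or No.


Input string: 'afsirmr'
Reversed: 'rmrisfa'
Compare pairs: s[0]='a' vs s[6]='r' (mismatch), s[1]='f' vs s[5]='m' (mismatch), s[2]='s' vs s[4]='r' (mismatch)
Palindrome: No


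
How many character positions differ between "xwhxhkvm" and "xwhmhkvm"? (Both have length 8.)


String 1: 'xwhxhkvm'
String 2: 'xwhmhkvm'
Compare each position: pos 0: 'x'=='x', pos 1: 'w'=='w', pos 2: 'h'=='h', pos 3: 'x'!='m', pos 4: 'h'=='h', pos 5: 'k'=='k', pos 6: 'v'=='v', pos 7: 'm'=='m'
Differing positions: 1
Hamming distance: 1


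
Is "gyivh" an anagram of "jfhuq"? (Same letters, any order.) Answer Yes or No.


String 1: 'jfhuq' -> sorted: 'fhjqu'
String 2: 'gyivh' -> sorted: 'ghivy'
Compare sorted forms: 'fhjqu' != 'ghivy'
Anagram: No


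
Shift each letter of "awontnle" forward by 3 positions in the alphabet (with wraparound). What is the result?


Input: 'awontnle', shift = 3
Operation: for each letter, (position + 3) mod 26
Mapping: 'a'(0+3=3)->'d', 'w'(22+3=25)->'z', 'o'(14+3=17)->'r', 'n'(13+3=16)->'q', 't'(19+3=22)->'w', 'n'(13+3=16)->'q', 'l'(11+3=14)->'o', 'e'(4+3=7)->'h'
Result: dzrqwqoh


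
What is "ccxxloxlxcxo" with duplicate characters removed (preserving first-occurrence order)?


Input: 'ccxxloxlxcxo'
Operation: keep first occurrence of each character
Scan: s[0]='c' new -> keep; s[1]='c' seen -> skip; s[2]='x' new -> keep; s[3]='x' seen -> skip; s[4]='l' new -> keep; s[5]='o' new -> keep; s[6]='x' seen -> skip; s[7]='l' seen -> skip; s[8]='x' seen -> skip; s[9]='c' seen -> skip; s[10]='x' seen -> skip; s[11]='o' seen -> skip
Result: cxlo


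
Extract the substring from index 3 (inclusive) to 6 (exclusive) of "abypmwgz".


Input string: 'abypmwgz'
Operation: slice [3:6]
Extract characters: s[3]='p', s[4]='m', s[5]='w'
Result: pmw


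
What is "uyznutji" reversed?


Input string: 'uyznutji'
Operation: reverse character order
Original order: 'u' -> 'y' -> 'z' -> 'n' -> 'u' -> 't' -> 'j' -> 'i'
Reversed order: 'i' -> 'j' -> 't' -> 'u' -> 'n' -> 'z' -> 'y' -> 'u'
Result: ijtunzyu


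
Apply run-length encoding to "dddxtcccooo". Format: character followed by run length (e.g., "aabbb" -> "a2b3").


Input: 'dddxtcccooo'
Operation: identify consecutive runs
Runs: 'ddd' -> d3, 'x' -> x1, 't' -> t1, 'ccc' -> c3, 'ooo' -> o3
Encoded: d3x1t1c3o3


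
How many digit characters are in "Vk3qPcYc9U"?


Input string: 'Vk3qPcYc9U'
Operation: count digit characters (0-9)
Scan: 'V', 'k', '3'(digit), 'q', 'P', 'c', 'Y', 'c', '9'(digit), 'U'
Digits found: 2
Result: 2


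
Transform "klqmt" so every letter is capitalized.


Input string: 'klqmt'
Operation: convert each letter to uppercase
Mapping: 'k'->'K', 'l'->'L', 'q'->'Q', 'm'->'M', 't'->'T'
Result: KLQMT


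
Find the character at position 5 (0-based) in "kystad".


Input string: 'kystad'
Operation: get character at index 5
Index mapping: s[0]='k', s[1]='y', s[2]='s', s[3]='t', s[4]='a', s[5]='d'
Result: 'd'


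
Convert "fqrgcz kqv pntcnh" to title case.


Input string: 'fqrgcz kqv pntcnh'
Operation: capitalize first letter of each word
Word transformations: 'fqrgcz'->'Fqrgcz', 'kqv'->'Kqv', 'pntcnh'->'Pntcnh'
Result: Fqrgcz Kqv Pntcnh


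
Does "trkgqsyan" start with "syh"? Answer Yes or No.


Input string: 'trkgqsyan'
Prefix to check: 'syh'
First 3 characters of input: 'trk'
Match: False
Result: No


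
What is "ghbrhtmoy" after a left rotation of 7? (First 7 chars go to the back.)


Input: 'ghbrhtmoy', shift = 7
Operation: split at index 7 and swap parts
Front part s[0:7] = 'ghbrhtm'
Back part s[7:] = 'oy'
Rotated = back + front = 'oy' + 'ghbrhtm'
Result: oyghbrhtm


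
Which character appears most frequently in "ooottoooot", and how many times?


Input: 'ooottoooot'
Operation: tally each character
Counts: 'o':7, 't':3
Maximum: 'o' appears 7 times


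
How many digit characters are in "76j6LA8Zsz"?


Input string: '76j6LA8Zsz'
Operation: count digit characters (0-9)
Scan: '7'(digit), '6'(digit), 'j', '6'(digit), 'L', 'A', '8'(digit), 'Z', 's', 'z'
Digits found: 4
Result: 4


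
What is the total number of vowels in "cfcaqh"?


Input string: 'cfcaqh'
Operation: count vowels (a, e, i, o, u)
Scan: s[0]='c', s[1]='f', s[2]='c', s[3]='a' (vowel), s[4]='q', s[5]='h'
Vowels found: 1
Result: 1


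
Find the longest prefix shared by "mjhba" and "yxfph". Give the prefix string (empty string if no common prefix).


String 1: 'mjhba'
String 2: 'yxfph'
Compare position by position:
pos 0: 'm' vs 'y' differ -> stop
Longest common prefix: "" (length 0)


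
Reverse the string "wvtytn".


Input string: 'wvtytn'
Operation: reverse character order
Original order: 'w' -> 'v' -> 't' -> 'y' -> 't' -> 'n'
Reversed order: 'n' -> 't' -> 'y' -> 't' -> 'v' -> 'w'
Result: ntytvw


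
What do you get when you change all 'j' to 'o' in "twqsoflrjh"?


Input string: 'twqsoflrjh'
Operation: replace 'j' with 'o'
Positions of 'j': 8
After replacement: twqsoflroh


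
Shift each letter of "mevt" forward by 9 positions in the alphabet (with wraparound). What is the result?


Input: 'mevt', shift = 9
Operation: for each letter, (position + 9) mod 26
Mapping: 'm'(12+9=21)->'v', 'e'(4+9=13)->'n', 'v'(21+9=30, 30 mod 26=4)->'e', 't'(19+9=28, 28 mod 26=2)->'c'
Result: vnec


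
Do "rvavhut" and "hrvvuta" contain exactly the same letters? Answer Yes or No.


String 1: 'rvavhut' -> sorted: 'ahrtuvv'
String 2: 'hrvvuta' -> sorted: 'ahrtuvv'
Compare sorted forms: 'ahrtuvv' == 'ahrtuvv'
Anagram: Yes


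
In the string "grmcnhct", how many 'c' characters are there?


Input string: 'grmcnhct'
Target character: 'c'
Scan each position: s[3]='c', s[6]='c'
Matches found at indices: 3, 6
Total: 2


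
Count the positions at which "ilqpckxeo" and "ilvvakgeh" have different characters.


String 1: 'ilqpckxeo'
String 2: 'ilvvakgeh'
Compare each position: pos 0: 'i'=='i', pos 1: 'l'=='l', pos 2: 'q'!='v', pos 3: 'p'!='v', pos 4: 'c'!='a', pos 5: 'k'=='k', pos 6: 'x'!='g', pos 7: 'e'=='e', pos 8: 'o'!='h'
Differing positions: 5
Hamming distance: 5


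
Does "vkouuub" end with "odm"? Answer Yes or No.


Input string: 'vkouuub'
Suffix to check: 'odm'
Last 3 characters of input: 'uub'
Match: False
Result: No


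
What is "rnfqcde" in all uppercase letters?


Input string: 'rnfqcde'
Operation: convert each letter to uppercase
Mapping: 'r'->'R', 'n'->'N', 'f'->'F', 'q'->'Q', 'c'->'C', 'd'->'D', 'e'->'E'
Result: RNFQCDE


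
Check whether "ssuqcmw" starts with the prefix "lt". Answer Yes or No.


Input string: 'ssuqcmw'
Prefix to check: 'lt'
First 2 characters of input: 'ss'
Match: False
Result: No


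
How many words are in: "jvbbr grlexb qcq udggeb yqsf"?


Input string: 'jvbbr grlexb qcq udggeb yqsf'
Operation: split by spaces
Words found: 'jvbbr', 'grlexb', 'qcq', 'udggeb', 'yqsf'
Word count: 5


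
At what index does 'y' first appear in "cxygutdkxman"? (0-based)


Input string: 'cxygutdkxman'
Target: 'y'
Scanning left to right: s[0]='c', s[1]='x', s[2]='y'
First match at index: 2


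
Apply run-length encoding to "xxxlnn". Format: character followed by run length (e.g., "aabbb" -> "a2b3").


Input: 'xxxlnn'
Operation: identify consecutive runs
Runs: 'xxx' -> x3, 'l' -> l1, 'nn' -> n2
Encoded: x3l1n2


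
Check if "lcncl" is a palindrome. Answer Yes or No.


Input string: 'lcncl'
Reversed: 'lcncl'
Compare pairs: s[0]='l' vs s[4]='l' (match), s[1]='c' vs s[3]='c' (match)
Palindrome: Yes


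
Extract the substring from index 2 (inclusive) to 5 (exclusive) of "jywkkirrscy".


Input string: 'jywkkirrscy'
Operation: slice [2:5]
Extract characters: s[2]='w', s[3]='k', s[4]='k'
Result: wkk


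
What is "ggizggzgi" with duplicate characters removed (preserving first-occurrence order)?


Input: 'ggizggzgi'
Operation: keep first occurrence of each character
Scan: s[0]='g' new -> keep; s[1]='g' seen -> skip; s[2]='i' new -> keep; s[3]='z' new -> keep; s[4]='g' seen -> skip; s[5]='g' seen -> skip; s[6]='z' seen -> skip; s[7]='g' seen -> skip; s[8]='i' seen -> skip
Result: giz


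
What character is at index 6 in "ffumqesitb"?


Input string: 'ffumqesitb'
Operation: get character at index 6
Index mapping: s[0]='f', s[1]='f', s[2]='u', s[3]='m', s[4]='q', s[5]='e', s[6]='s'
Result: 's'


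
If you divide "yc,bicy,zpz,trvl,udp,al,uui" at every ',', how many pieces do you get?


Input string: 'yc,bicy,zpz,trvl,udp,al,uui'
Delimiter: ','
Split result: 'yc', 'bicy', 'zpz', 'trvl', 'udp', 'al', 'uui'
Number of parts: 7


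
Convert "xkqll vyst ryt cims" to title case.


Input string: 'xkqll vyst ryt cims'
Operation: capitalize first letter of each word
Word transformations: 'xkqll'->'Xkqll', 'vyst'->'Vyst', 'ryt'->'Ryt', 'cims'->'Cims'
Result: Xkqll Vyst Ryt Cims


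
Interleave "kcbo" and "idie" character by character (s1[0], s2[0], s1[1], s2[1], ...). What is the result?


String 1: 'kcbo'
String 2: 'idie'
Operation: alternate characters
Pairs: 'k'+'i', 'c'+'d', 'b'+'i', 'o'+'e'
Result: kicdbioe


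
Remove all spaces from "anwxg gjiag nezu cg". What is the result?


Input string: 'anwxg gjiag nezu cg'
Operation: remove all spaces
Words: 'anwxg', 'gjiag', 'nezu', 'cg'
Join without spaces: anwxggjiagnezucg


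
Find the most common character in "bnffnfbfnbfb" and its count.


Input: 'bnffnfbfnbfb'
Operation: tally each character
Counts: 'b':4, 'f':5, 'n':3
Maximum: 'f' appears 5 times


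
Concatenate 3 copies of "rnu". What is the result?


Input string: 'rnu'
Operation: repeat 3 times
Concatenation: 'rnu' + 'rnu' + 'rnu'
Result: rnurnurnu


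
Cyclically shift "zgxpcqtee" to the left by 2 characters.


Input: 'zgxpcqtee', shift = 2
Operation: split at index 2 and swap parts
Front part s[0:2] = 'zg'
Back part s[2:] = 'xpcqtee'
Rotated = back + front = 'xpcqtee' + 'zg'
Result: xpcqteezg
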